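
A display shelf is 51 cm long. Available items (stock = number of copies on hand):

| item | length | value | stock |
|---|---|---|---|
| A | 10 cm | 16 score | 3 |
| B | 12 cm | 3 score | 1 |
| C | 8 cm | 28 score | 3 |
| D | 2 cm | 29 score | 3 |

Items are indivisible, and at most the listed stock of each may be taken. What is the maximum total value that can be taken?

203 score

Best selections within length 51 and stock limits:
- 2×A + 3×C + 3×D: length 50, value 203
- 1×A + 3×C + 3×D: length 40, value 187
- 2×A + 2×C + 3×D: length 42, value 175
- 1×B + 3×C + 3×D: length 42, value 174
Best: 203 score.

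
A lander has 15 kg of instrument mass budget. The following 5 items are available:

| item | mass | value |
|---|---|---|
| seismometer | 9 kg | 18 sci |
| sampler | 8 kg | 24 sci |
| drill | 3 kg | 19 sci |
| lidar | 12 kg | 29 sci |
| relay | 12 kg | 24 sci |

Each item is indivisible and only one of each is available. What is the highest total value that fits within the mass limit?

48 sci

This is a 0/1 knapsack; check combinations near the capacity.
- drill+lidar: mass 3+12=15, value 19+29=48
- sampler+drill: mass 8+3=11, value 24+19=43
- drill+relay: mass 3+12=15, value 19+24=43
Best: 48 sci.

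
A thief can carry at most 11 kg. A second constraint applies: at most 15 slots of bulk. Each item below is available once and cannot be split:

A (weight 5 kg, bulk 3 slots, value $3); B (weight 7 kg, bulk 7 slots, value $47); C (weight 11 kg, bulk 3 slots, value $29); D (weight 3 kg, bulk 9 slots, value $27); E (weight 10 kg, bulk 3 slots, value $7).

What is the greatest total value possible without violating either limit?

Feasible sets respecting both limits:
- B: weight 7, bulk 7, value 47
- A+D: weight 8, bulk 12, value 30
- C: weight 11, bulk 3, value 29
Best: $47.

$47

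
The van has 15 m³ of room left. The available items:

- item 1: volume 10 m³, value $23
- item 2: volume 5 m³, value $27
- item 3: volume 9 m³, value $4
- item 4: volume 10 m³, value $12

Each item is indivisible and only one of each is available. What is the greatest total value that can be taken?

Check high-value combinations within 15 m³:
- item 1+item 2: volume 10+5=15, value 23+27=50
- item 2+item 4: volume 5+10=15, value 27+12=39
- item 2+item 3: volume 5+9=14, value 27+4=31
- item 2: volume 5, value 27
Best: $50.

$50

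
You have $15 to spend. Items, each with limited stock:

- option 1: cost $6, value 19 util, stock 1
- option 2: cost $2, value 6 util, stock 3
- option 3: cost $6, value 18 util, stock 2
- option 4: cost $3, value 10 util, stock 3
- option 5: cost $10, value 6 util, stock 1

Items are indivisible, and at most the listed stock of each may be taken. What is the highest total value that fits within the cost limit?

49 util

Best selections within cost 15 and stock limits:
- 1×option 1 + 3×option 4: cost 15, value 49
- 1×option 3 + 3×option 4: cost 15, value 48
- 3×option 2 + 3×option 4: cost 15, value 48
- 1×option 1 + 1×option 3 + 1×option 4: cost 15, value 47
Best: 49 util.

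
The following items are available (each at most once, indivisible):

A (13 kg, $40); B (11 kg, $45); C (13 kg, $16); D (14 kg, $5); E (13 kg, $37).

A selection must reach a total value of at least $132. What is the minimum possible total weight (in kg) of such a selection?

Subsets with value ≥ 132, sorted by total weight:
- A+B+C+E: weight 50, value 138
- A+B+C+D+E: weight 64, value 143
Minimum weight: 50 kg.

50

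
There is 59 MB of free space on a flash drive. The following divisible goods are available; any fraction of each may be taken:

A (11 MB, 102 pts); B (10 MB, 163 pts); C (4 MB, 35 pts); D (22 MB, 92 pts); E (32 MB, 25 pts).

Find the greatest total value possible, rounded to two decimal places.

Take in order of value per unit:
- B (163/10 per unit): all 10 → value 163, running total 163.00
- A (102/11 per unit): all 11 → value 102, running total 265.00
- C (35/4 per unit): all 4 → value 35, running total 300.00
- D (92/22 per unit): all 22 → value 92, running total 392.00
- E (25/32 per unit): 12 of 32 → value 12×25/32 = 9.3750, running total 401.38
Total 401.38.

401.38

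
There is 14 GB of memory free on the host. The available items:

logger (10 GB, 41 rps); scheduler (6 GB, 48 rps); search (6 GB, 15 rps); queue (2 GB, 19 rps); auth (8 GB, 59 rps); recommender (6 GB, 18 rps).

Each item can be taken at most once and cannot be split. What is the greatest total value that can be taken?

107 rps

Check high-value combinations within 14 GB:
- scheduler+auth: memory 6+8=14, value 48+59=107
- scheduler+queue+recommender: memory 6+2+6=14, value 48+19+18=85
- scheduler+search+queue: memory 6+6+2=14, value 48+15+19=82
- queue+auth: memory 2+8=10, value 19+59=78
- auth+recommender: memory 8+6=14, value 59+18=77
Best: 107 rps.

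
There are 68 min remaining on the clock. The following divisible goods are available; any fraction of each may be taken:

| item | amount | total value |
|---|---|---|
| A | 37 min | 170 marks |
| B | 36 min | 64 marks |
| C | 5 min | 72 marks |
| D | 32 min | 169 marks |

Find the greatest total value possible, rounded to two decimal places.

Take in order of value per unit:
- C (72/5 per unit): all 5 → value 72, running total 72.00
- D (169/32 per unit): all 32 → value 169, running total 241.00
- A (170/37 per unit): 31 of 37 → value 31×170/37 = 142.4324, running total 383.43
Total 383.43.

383.43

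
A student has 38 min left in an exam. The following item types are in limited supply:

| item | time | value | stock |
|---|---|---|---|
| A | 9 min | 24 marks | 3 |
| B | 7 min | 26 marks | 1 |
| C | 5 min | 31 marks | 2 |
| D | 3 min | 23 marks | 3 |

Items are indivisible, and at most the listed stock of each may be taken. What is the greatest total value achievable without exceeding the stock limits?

181 marks

Best selections within time 38 and stock limits:
- 1×A + 1×B + 2×C + 3×D: time 35, value 181
- 2×A + 2×C + 3×D: time 37, value 179
Best: 181 marks.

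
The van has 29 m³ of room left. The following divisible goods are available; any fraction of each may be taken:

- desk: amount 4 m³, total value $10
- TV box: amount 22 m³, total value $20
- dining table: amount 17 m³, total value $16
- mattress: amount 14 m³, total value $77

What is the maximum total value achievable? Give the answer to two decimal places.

97.35

Take in order of value per unit:
- mattress (77/14 per unit): all 14 → value 77, running total 77.00
- desk (10/4 per unit): all 4 → value 10, running total 87.00
- dining table (16/17 per unit): 11 of 17 → value 11×16/17 = 10.3529, running total 97.35
Total 97.35.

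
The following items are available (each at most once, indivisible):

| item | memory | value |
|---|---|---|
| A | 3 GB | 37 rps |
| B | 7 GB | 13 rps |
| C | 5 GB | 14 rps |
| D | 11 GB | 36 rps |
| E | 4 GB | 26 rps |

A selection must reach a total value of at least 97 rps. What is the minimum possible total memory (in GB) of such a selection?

18

Subsets with value ≥ 97, sorted by total memory:
- A+D+E: memory 18, value 99
- A+C+D+E: memory 23, value 113
Minimum memory: 18 GB.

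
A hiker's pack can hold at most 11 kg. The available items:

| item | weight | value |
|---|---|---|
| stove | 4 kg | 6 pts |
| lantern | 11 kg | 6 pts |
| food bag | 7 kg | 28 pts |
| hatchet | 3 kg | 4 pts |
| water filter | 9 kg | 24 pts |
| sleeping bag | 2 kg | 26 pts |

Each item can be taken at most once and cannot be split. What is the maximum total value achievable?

54 pts

Check high-value combinations within 11 kg:
- food bag+sleeping bag: weight 7+2=9, value 28+26=54
- water filter+sleeping bag: weight 9+2=11, value 24+26=50
- stove+hatchet+sleeping bag: weight 4+3+2=9, value 6+4+26=36
Best: 54 pts.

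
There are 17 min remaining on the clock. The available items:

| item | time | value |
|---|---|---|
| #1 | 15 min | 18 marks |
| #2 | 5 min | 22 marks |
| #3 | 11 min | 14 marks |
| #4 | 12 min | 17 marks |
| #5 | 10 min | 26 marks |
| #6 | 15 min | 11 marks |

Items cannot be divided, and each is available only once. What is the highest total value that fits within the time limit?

48 marks

This is a 0/1 knapsack; check combinations near the capacity.
- #2+#5: time 5+10=15, value 22+26=48
- #2+#4: time 5+12=17, value 22+17=39
- #2+#3: time 5+11=16, value 22+14=36
- #5: time 10, value 26
- #2: time 5, value 22
Best: 48 marks.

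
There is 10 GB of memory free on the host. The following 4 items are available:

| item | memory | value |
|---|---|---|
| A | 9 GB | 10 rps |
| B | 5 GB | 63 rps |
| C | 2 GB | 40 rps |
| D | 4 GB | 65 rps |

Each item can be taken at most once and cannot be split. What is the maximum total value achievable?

Check high-value combinations within 10 GB:
- B+D: memory 5+4=9, value 63+65=128
- C+D: memory 2+4=6, value 40+65=105
- B+C: memory 5+2=7, value 63+40=103
Best: 128 rps.

128 rps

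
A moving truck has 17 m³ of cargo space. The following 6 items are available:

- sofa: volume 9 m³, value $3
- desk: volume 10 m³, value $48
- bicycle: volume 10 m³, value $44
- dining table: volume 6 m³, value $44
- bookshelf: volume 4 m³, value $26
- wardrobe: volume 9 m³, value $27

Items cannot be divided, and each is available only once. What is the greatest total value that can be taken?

Check high-value combinations within 17 m³:
- desk+dining table: volume 10+6=16, value 48+44=92
- bicycle+dining table: volume 10+6=16, value 44+44=88
- desk+bookshelf: volume 10+4=14, value 48+26=74
- dining table+wardrobe: volume 6+9=15, value 44+27=71
Best: $92.

$92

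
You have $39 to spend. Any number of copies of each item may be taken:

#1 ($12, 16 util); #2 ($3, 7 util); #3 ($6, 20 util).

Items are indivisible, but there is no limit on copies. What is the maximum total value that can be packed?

127 util

Best value-per-unit is #3 at 20/6; filling with it alone gives 6×20 = 120.
Optimal mix: 1×#2 + 6×#3 → cost 39, value 127.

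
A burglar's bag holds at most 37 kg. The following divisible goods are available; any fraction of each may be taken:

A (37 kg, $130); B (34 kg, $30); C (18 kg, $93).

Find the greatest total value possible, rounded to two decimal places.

159.76

Take in order of value per unit:
- C (93/18 per unit): all 18 → value 93, running total 93.00
- A (130/37 per unit): 19 of 37 → value 19×130/37 = 66.7568, running total 159.76
Total 159.76.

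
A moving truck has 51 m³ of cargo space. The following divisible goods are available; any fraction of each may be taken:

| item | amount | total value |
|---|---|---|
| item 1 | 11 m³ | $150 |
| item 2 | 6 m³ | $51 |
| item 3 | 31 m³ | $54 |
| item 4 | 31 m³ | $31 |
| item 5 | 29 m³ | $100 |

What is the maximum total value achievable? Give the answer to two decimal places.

Take in order of value per unit:
- item 1 (150/11 per unit): all 11 → value 150, running total 150.00
- item 2 (51/6 per unit): all 6 → value 51, running total 201.00
- item 5 (100/29 per unit): all 29 → value 100, running total 301.00
- item 3 (54/31 per unit): 5 of 31 → value 5×54/31 = 8.7097, running total 309.71
Total 309.71.

309.71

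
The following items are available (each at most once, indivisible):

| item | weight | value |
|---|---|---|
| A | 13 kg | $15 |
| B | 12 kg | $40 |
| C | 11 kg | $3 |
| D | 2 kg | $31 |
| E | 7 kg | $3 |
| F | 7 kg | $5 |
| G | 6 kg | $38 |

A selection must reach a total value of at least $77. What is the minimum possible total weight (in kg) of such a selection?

18

Subsets with value ≥ 77, sorted by total weight:
- B+G: weight 18, value 78
- B+D+G: weight 20, value 109
- A+D+G: weight 21, value 84
- D+E+F+G: weight 22, value 77
Minimum weight: 18 kg.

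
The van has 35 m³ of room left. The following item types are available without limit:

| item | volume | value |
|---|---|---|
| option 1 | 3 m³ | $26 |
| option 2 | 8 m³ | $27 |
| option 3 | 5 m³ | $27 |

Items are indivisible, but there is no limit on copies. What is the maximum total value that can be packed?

Best value-per-unit is option 1 at 26/3; filling with it alone gives 11×26 = 286.
Optimal mix: 10×option 1 + 1×option 3 → volume 35, value 287.

$287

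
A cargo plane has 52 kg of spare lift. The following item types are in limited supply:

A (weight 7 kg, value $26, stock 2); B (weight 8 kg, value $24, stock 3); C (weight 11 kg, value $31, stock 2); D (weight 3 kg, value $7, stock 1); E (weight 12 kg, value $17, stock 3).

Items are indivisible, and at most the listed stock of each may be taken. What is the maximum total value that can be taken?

Best selections within weight 52 and stock limits:
- 2×A + 2×B + 2×C: weight 52, value 162
- 2×A + 3×B + 1×C + 1×D: weight 52, value 162
- 2×A + 3×B + 1×C: weight 49, value 155
- 2×A + 1×B + 2×C + 1×D: weight 47, value 145
Best: $162.

$162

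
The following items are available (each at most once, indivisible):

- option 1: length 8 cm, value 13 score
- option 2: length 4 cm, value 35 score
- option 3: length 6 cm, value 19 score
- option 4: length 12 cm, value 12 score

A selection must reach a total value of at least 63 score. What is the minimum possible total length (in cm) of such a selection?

Subsets with value ≥ 63, sorted by total length:
- option 1+option 2+option 3: length 18, value 67
- option 2+option 3+option 4: length 22, value 66
- option 1+option 2+option 3+option 4: length 30, value 79
Minimum length: 18 cm.

18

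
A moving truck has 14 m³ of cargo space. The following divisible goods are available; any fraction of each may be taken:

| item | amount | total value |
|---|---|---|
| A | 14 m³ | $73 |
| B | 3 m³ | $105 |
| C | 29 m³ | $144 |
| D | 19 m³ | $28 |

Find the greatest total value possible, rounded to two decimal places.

Take in order of value per unit:
- B (105/3 per unit): all 3 → value 105, running total 105.00
- A (73/14 per unit): 11 of 14 → value 11×73/14 = 57.3571, running total 162.36
Total 162.36.

162.36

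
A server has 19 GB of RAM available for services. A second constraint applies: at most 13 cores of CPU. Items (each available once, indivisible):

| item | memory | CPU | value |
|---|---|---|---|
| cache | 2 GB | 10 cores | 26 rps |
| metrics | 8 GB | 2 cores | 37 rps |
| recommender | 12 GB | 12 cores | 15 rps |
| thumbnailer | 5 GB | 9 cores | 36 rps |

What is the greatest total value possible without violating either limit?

73 rps

Feasible sets respecting both limits:
- metrics+thumbnailer: memory 13, CPU 11, value 73
- cache+metrics: memory 10, CPU 12, value 63
- metrics: memory 8, CPU 2, value 37
- thumbnailer: memory 5, CPU 9, value 36
Best: 73 rps.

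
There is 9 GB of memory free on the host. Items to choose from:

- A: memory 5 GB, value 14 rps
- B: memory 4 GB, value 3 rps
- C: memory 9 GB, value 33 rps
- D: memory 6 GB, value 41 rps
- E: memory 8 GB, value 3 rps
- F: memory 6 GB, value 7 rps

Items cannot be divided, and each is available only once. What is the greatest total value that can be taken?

Check high-value combinations within 9 GB:
- D: memory 6, value 41
- C: memory 9, value 33
- A+B: memory 5+4=9, value 14+3=17
Best: 41 rps.

41 rps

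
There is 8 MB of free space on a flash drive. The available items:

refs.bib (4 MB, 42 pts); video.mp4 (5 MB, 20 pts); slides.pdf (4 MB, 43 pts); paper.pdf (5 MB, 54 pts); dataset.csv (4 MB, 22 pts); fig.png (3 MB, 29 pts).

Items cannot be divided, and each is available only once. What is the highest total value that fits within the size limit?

85 pts

Check high-value combinations within 8 MB:
- refs.bib+slides.pdf: size 4+4=8, value 42+43=85
- paper.pdf+fig.png: size 5+3=8, value 54+29=83
- slides.pdf+fig.png: size 4+3=7, value 43+29=72
- refs.bib+fig.png: size 4+3=7, value 42+29=71
- slides.pdf+dataset.csv: size 4+4=8, value 43+22=65
Best: 85 pts.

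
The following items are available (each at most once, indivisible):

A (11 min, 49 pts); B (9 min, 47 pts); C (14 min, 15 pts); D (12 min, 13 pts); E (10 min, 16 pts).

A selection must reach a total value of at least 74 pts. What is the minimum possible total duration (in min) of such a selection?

Subsets with value ≥ 74, sorted by total duration:
- A+B: duration 20, value 96
- A+B+E: duration 30, value 112
- B+D+E: duration 31, value 76
- A+B+D: duration 32, value 109
Minimum duration: 20 min.

20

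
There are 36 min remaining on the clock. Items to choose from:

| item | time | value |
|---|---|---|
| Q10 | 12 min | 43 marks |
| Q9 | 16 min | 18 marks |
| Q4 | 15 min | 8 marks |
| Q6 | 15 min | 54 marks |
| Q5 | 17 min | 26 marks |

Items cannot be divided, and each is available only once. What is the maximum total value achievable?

97 marks

Check high-value combinations within 36 min:
- Q10+Q6: time 12+15=27, value 43+54=97
- Q6+Q5: time 15+17=32, value 54+26=80
- Q9+Q6: time 16+15=31, value 18+54=72
- Q10+Q5: time 12+17=29, value 43+26=69
Best: 97 marks.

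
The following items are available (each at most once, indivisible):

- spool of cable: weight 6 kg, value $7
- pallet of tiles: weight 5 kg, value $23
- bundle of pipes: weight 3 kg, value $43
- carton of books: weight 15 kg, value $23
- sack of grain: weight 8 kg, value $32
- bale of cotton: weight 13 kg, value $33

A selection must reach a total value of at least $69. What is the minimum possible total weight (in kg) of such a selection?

Subsets with value ≥ 69, sorted by total weight:
- bundle of pipes+sack of grain: weight 11, value 75
- spool of cable+pallet of tiles+bundle of pipes: weight 14, value 73
- pallet of tiles+bundle of pipes+sack of grain: weight 16, value 98
Minimum weight: 11 kg.

11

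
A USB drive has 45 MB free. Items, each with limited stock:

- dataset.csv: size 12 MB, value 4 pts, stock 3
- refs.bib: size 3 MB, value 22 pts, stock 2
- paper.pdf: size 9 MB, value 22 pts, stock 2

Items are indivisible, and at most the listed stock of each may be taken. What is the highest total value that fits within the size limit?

Best selections within size 45 and stock limits:
- 1×dataset.csv + 2×refs.bib + 2×paper.pdf: size 36, value 92
- 2×refs.bib + 2×paper.pdf: size 24, value 88
Best: 92 pts.

92 pts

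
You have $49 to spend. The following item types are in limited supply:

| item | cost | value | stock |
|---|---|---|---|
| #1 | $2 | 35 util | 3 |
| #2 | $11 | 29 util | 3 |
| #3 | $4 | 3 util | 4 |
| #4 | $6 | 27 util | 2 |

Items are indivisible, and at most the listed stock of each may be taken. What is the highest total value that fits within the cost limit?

Best selections within cost 49 and stock limits:
- 3×#1 + 2×#2 + 2×#3 + 2×#4: cost 48, value 223
- 3×#1 + 3×#2 + 1×#3 + 1×#4: cost 49, value 222
- 3×#1 + 2×#2 + 1×#3 + 2×#4: cost 44, value 220
- 3×#1 + 3×#2 + 1×#4: cost 45, value 219
Best: 223 util.

223 util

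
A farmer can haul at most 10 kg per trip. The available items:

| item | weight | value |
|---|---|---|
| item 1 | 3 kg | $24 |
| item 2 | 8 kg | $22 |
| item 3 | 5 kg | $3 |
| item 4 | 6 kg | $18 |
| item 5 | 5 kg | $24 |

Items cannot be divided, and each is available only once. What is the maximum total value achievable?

Check high-value combinations within 10 kg:
- item 1+item 5: weight 3+5=8, value 24+24=48
- item 1+item 4: weight 3+6=9, value 24+18=42
- item 1+item 3: weight 3+5=8, value 24+3=27
Best: $48.

$48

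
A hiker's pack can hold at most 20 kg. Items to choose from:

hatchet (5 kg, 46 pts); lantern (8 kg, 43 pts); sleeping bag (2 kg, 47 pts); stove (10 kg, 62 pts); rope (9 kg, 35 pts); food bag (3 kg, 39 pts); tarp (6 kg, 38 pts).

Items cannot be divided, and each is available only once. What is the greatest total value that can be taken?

Check high-value combinations within 20 kg:
- hatchet+sleeping bag+stove+food bag: weight 5+2+10+3=20, value 46+47+62+39=194
- hatchet+lantern+sleeping bag+food bag: weight 5+8+2+3=18, value 46+43+47+39=175
- hatchet+sleeping bag+food bag+tarp: weight 5+2+3+6=16, value 46+47+39+38=170
- hatchet+sleeping bag+rope+food bag: weight 5+2+9+3=19, value 46+47+35+39=167
Best: 194 pts.

194 pts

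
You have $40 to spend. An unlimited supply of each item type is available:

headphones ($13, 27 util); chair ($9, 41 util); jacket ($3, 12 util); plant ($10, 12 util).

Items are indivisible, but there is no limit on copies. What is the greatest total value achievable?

176 util

Best value-per-unit is chair at 41/9; filling with it alone gives 4×41 = 164.
Optimal mix: 4×chair + 1×jacket → cost 39, value 176.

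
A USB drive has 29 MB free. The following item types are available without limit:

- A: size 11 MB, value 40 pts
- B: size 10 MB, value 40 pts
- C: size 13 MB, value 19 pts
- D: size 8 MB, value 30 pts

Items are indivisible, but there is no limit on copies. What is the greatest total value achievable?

Best value-per-unit is B at 40/10; filling with it alone gives 2×40 = 80.
Optimal mix: 1×A + 1×B + 1×D → size 29, value 110.

110 pts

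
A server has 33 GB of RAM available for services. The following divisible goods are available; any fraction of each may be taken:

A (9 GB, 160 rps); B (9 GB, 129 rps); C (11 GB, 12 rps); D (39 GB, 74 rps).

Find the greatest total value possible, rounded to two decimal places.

317.46

Take in order of value per unit:
- A (160/9 per unit): all 9 → value 160, running total 160.00
- B (129/9 per unit): all 9 → value 129, running total 289.00
- D (74/39 per unit): 15 of 39 → value 15×74/39 = 28.4615, running total 317.46
Total 317.46.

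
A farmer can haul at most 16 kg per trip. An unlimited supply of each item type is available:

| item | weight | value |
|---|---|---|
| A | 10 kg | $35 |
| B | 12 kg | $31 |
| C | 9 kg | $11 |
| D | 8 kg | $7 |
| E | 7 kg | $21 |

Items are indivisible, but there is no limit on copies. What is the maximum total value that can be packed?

$42

Best value-per-unit is A at 35/10; filling with it alone gives 1×35 = 35.
Optimal mix: 2×E → weight 14, value 42.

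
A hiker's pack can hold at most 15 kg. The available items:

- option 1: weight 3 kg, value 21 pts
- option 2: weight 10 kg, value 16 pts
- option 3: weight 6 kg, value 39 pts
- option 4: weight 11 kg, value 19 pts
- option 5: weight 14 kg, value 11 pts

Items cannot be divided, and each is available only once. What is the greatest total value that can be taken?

Check high-value combinations within 15 kg:
- option 1+option 3: weight 3+6=9, value 21+39=60
- option 1+option 4: weight 3+11=14, value 21+19=40
- option 3: weight 6, value 39
- option 1+option 2: weight 3+10=13, value 21+16=37
- option 1: weight 3, value 21
Best: 60 pts.

60 pts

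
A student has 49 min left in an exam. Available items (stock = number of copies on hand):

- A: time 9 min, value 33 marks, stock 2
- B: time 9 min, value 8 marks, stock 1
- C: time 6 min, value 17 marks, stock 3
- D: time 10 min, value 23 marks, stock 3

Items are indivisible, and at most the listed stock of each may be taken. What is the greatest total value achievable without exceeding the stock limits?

140 marks

Top feasible selections:
- 2×A + 3×C + 1×D: time 46, value 140
- 2×A + 3×D: time 48, value 135
- 2×A + 1×B + 2×C + 1×D: time 49, value 131
- 1×A + 3×C + 2×D: time 47, value 130
Best: 140 marks.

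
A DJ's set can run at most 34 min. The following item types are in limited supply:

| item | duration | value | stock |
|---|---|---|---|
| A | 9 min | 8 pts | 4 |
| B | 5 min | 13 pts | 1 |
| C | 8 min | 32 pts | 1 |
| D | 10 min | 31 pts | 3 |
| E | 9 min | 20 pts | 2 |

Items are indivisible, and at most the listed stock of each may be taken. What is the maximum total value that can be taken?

Top feasible selections:
- 1×B + 1×C + 2×D: duration 33, value 107
- 1×B + 1×C + 1×D + 1×E: duration 32, value 96
Best: 107 pts.

107 pts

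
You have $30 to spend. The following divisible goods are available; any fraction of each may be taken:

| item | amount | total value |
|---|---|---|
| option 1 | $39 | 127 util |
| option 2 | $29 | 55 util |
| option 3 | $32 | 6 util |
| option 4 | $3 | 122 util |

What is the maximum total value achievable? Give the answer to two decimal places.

209.92

Take in order of value per unit:
- option 4 (122/3 per unit): all 3 → value 122, running total 122.00
- option 1 (127/39 per unit): 27 of 39 → value 27×127/39 = 87.9231, running total 209.92
Total 209.92.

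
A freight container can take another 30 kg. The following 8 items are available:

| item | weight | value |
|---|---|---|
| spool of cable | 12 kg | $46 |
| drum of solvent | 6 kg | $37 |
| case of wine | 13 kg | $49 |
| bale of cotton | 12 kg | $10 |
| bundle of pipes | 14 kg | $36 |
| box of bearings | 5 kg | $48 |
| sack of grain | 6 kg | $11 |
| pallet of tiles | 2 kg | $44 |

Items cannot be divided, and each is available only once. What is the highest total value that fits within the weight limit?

$178

Check high-value combinations within 30 kg:
- drum of solvent+case of wine+box of bearings+pallet of tiles: weight 6+13+5+2=26, value 37+49+48+44=178
- spool of cable+drum of solvent+box of bearings+pallet of tiles: weight 12+6+5+2=25, value 46+37+48+44=175
- drum of solvent+bundle of pipes+box of bearings+pallet of tiles: weight 6+14+5+2=27, value 37+36+48+44=165
- case of wine+box of bearings+sack of grain+pallet of tiles: weight 13+5+6+2=26, value 49+48+11+44=152
- spool of cable+box of bearings+sack of grain+pallet of tiles: weight 12+5+6+2=25, value 46+48+11+44=149
Best: $178.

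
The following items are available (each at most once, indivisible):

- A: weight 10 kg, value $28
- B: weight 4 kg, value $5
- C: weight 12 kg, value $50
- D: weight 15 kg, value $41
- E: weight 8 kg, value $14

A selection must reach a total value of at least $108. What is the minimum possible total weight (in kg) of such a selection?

Subsets with value ≥ 108, sorted by total weight:
- A+C+D: weight 37, value 119
- B+C+D+E: weight 39, value 110
- A+B+C+D: weight 41, value 124
- A+C+D+E: weight 45, value 133
Minimum weight: 37 kg.

37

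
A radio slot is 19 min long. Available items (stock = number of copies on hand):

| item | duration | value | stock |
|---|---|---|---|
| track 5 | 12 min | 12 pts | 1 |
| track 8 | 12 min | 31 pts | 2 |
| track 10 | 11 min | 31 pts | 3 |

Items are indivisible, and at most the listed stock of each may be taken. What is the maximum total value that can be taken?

Best selections within duration 19 and stock limits:
- 1×track 10: duration 11, value 31
- 1×track 8: duration 12, value 31
Best: 31 pts.

31 pts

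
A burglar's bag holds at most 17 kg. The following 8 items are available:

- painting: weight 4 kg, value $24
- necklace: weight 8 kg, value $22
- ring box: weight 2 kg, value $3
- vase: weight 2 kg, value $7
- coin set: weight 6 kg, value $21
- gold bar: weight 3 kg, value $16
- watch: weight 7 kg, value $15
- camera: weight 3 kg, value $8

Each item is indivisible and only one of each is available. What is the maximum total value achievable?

$71

Check high-value combinations within 17 kg:
- painting+ring box+vase+coin set+gold bar: weight 4+2+2+6+3=17, value 24+3+7+21+16=71
- painting+coin set+gold bar+camera: weight 4+6+3+3=16, value 24+21+16+8=69
- painting+necklace+vase+gold bar: weight 4+8+2+3=17, value 24+22+7+16=69
- painting+vase+coin set+gold bar: weight 4+2+6+3=15, value 24+7+21+16=68
Best: $71.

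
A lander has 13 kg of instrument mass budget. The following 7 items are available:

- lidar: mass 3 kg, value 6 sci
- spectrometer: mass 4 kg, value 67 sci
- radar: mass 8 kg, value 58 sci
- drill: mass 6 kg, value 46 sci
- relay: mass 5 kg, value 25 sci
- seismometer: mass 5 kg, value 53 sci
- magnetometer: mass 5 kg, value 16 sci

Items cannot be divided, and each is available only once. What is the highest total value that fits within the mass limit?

126 sci

This is a 0/1 knapsack; check combinations near the capacity.
- lidar+spectrometer+seismometer: mass 3+4+5=12, value 6+67+53=126
- spectrometer+radar: mass 4+8=12, value 67+58=125
- spectrometer+seismometer: mass 4+5=9, value 67+53=120
Best: 126 sci.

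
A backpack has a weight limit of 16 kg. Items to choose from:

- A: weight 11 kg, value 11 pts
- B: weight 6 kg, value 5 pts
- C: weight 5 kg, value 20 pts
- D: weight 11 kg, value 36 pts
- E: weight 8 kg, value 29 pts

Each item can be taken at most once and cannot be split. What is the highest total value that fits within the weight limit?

56 pts

This is a 0/1 knapsack; check combinations near the capacity.
- C+D: weight 5+11=16, value 20+36=56
- C+E: weight 5+8=13, value 20+29=49
- D: weight 11, value 36
Best: 56 pts.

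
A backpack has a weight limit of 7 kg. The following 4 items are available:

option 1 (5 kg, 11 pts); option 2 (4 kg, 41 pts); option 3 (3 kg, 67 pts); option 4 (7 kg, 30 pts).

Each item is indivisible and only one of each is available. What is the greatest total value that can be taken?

108 pts

This is a 0/1 knapsack; check combinations near the capacity.
- option 2+option 3: weight 4+3=7, value 41+67=108
- option 3: weight 3, value 67
- option 2: weight 4, value 41
- option 4: weight 7, value 30
Best: 108 pts.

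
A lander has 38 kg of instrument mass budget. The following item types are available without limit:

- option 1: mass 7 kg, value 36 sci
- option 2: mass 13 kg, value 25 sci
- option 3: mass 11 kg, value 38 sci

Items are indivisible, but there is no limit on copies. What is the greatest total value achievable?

Best value-per-unit is option 1 at 36/7, and filling with it alone uses mass 5×7=35. No mix of the others beats 5×36 = 180.

180 sci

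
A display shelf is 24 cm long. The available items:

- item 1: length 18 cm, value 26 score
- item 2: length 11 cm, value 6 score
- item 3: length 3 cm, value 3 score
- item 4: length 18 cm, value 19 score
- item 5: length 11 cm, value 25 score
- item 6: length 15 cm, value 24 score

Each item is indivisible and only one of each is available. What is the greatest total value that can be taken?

This is a 0/1 knapsack; check combinations near the capacity.
- item 2+item 5: length 11+11=22, value 6+25=31
- item 1+item 3: length 18+3=21, value 26+3=29
- item 3+item 5: length 3+11=14, value 3+25=28
- item 3+item 6: length 3+15=18, value 3+24=27
Best: 31 score.

31 score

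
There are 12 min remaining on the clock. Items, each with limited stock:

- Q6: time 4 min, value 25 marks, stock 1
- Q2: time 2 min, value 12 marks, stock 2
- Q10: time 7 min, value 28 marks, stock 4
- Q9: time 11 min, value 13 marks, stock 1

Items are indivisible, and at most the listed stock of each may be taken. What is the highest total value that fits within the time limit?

53 marks

Best selections within time 12 and stock limits:
- 1×Q6 + 1×Q10: time 11, value 53
- 2×Q2 + 1×Q10: time 11, value 52
- 1×Q6 + 2×Q2: time 8, value 49
Best: 53 marks.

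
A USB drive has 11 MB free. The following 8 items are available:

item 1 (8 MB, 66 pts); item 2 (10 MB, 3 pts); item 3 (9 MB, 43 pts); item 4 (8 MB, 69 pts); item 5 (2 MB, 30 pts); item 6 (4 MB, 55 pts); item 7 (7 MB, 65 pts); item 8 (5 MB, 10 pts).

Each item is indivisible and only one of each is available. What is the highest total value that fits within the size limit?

Check high-value combinations within 11 MB:
- item 6+item 7: size 4+7=11, value 55+65=120
- item 4+item 5: size 8+2=10, value 69+30=99
- item 1+item 5: size 8+2=10, value 66+30=96
- item 5+item 7: size 2+7=9, value 30+65=95
- item 5+item 6+item 8: size 2+4+5=11, value 30+55+10=95
Best: 120 pts.

120 pts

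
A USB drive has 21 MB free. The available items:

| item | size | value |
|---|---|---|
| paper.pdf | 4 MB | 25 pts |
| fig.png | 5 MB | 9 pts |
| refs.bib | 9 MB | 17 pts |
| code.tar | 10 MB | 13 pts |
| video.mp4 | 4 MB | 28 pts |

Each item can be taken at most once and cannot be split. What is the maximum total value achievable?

This is a 0/1 knapsack; check combinations near the capacity.
- paper.pdf+refs.bib+video.mp4: size 4+9+4=17, value 25+17+28=70
- paper.pdf+code.tar+video.mp4: size 4+10+4=18, value 25+13+28=66
- paper.pdf+fig.png+video.mp4: size 4+5+4=13, value 25+9+28=62
- fig.png+refs.bib+video.mp4: size 5+9+4=18, value 9+17+28=54
Best: 70 pts.

70 pts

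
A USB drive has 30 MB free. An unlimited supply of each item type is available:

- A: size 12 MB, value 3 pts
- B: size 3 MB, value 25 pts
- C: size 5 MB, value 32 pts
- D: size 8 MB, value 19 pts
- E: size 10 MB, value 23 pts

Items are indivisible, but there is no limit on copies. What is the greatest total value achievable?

250 pts

Best value-per-unit is B at 25/3, and filling with it alone uses size 10×3=30. No mix of the others beats 10×25 = 250.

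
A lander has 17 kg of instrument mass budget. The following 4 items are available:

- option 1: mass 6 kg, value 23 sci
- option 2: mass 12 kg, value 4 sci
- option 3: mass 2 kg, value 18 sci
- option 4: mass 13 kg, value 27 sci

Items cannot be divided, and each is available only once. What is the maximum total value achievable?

45 sci

Check high-value combinations within 17 kg:
- option 3+option 4: mass 2+13=15, value 18+27=45
- option 1+option 3: mass 6+2=8, value 23+18=41
- option 4: mass 13, value 27
- option 1: mass 6, value 23
Best: 45 sci.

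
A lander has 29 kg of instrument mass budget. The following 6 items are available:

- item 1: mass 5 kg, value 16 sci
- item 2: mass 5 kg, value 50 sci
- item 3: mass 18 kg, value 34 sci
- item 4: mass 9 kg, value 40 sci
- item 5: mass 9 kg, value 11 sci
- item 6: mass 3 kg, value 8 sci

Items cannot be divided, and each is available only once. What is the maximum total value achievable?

117 sci

Check high-value combinations within 29 kg:
- item 1+item 2+item 4+item 5: mass 5+5+9+9=28, value 16+50+40+11=117
- item 1+item 2+item 4+item 6: mass 5+5+9+3=22, value 16+50+40+8=114
- item 2+item 4+item 5+item 6: mass 5+9+9+3=26, value 50+40+11+8=109
Best: 117 sci.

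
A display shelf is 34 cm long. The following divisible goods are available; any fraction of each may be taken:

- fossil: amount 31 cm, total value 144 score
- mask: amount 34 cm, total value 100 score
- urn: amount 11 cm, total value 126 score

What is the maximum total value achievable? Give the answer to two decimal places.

Take in order of value per unit:
- urn (126/11 per unit): all 11 → value 126, running total 126.00
- fossil (144/31 per unit): 23 of 31 → value 23×144/31 = 106.8387, running total 232.84
Total 232.84.

232.84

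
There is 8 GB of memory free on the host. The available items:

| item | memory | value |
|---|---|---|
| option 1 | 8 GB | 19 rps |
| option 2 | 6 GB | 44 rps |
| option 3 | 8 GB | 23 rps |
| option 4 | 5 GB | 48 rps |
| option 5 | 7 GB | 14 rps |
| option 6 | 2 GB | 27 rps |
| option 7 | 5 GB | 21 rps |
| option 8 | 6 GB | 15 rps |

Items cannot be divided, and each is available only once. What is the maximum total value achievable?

75 rps

Check high-value combinations within 8 GB:
- option 4+option 6: memory 5+2=7, value 48+27=75
- option 2+option 6: memory 6+2=8, value 44+27=71
- option 4: memory 5, value 48
- option 6+option 7: memory 2+5=7, value 27+21=48
Best: 75 rps.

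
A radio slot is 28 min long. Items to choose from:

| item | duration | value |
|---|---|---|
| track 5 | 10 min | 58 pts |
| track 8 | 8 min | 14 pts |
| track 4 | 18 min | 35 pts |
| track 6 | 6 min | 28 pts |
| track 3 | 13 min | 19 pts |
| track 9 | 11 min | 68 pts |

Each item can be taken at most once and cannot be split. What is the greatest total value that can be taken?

Check high-value combinations within 28 min:
- track 5+track 6+track 9: duration 10+6+11=27, value 58+28+68=154
- track 5+track 9: duration 10+11=21, value 58+68=126
- track 8+track 6+track 9: duration 8+6+11=25, value 14+28+68=110
- track 5+track 8+track 6: duration 10+8+6=24, value 58+14+28=100
Best: 154 pts.

154 pts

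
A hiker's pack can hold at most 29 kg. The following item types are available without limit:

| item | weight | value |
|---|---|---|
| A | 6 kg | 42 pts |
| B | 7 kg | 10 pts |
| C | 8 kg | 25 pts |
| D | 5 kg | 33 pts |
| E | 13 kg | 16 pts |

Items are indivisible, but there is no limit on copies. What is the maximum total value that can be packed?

Best value-per-unit is A at 42/6; filling with it alone gives 4×42 = 168.
Optimal mix: 4×A + 1×D → weight 29, value 201.

201 pts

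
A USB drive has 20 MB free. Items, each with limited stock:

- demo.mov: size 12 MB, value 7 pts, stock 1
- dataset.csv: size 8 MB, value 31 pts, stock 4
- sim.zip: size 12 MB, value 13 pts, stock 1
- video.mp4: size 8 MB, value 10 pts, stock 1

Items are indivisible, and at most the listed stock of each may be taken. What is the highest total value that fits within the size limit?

Top feasible selections:
- 2×dataset.csv: size 16, value 62
- 1×dataset.csv + 1×sim.zip: size 20, value 44
- 1×dataset.csv + 1×video.mp4: size 16, value 41
- 1×demo.mov + 1×dataset.csv: size 20, value 38
Best: 62 pts.

62 pts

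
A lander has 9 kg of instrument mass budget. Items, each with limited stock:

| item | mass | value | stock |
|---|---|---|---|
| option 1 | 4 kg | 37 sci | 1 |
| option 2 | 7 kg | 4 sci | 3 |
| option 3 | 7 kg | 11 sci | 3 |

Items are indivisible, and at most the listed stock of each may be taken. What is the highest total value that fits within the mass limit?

Top feasible selections:
- 1×option 1: mass 4, value 37
- 1×option 3: mass 7, value 11
- 1×option 2: mass 7, value 4
Best: 37 sci.

37 sci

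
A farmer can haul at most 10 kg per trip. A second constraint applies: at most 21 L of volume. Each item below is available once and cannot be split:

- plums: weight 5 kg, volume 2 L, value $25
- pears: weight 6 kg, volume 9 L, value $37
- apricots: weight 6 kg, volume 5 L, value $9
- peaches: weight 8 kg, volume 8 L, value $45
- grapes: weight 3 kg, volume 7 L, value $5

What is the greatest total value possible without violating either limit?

Feasible sets respecting both limits:
- peaches: weight 8, volume 8, value 45
- pears+grapes: weight 9, volume 16, value 42
- pears: weight 6, volume 9, value 37
- plums+grapes: weight 8, volume 9, value 30
Best: $45.

$45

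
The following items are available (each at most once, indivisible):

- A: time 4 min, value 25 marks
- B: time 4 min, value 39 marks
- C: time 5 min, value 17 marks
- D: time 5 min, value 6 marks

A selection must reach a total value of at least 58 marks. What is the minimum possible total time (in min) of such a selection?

8

Subsets with value ≥ 58, sorted by total time:
- A+B: time 8, value 64
- A+B+C: time 13, value 81
- A+B+D: time 13, value 70
- B+C+D: time 14, value 62
Minimum time: 8 min.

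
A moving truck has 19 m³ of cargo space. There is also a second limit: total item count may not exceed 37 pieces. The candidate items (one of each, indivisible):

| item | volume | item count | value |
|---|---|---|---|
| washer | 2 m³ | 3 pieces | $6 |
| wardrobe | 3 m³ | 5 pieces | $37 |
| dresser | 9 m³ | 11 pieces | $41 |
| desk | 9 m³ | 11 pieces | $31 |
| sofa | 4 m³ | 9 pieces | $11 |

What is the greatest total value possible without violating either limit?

Feasible sets respecting both limits:
- washer+wardrobe+dresser+sofa: volume 18, item count 28, value 95
- wardrobe+dresser+sofa: volume 16, item count 25, value 89
- washer+wardrobe+desk+sofa: volume 18, item count 28, value 85
Best: $95.

$95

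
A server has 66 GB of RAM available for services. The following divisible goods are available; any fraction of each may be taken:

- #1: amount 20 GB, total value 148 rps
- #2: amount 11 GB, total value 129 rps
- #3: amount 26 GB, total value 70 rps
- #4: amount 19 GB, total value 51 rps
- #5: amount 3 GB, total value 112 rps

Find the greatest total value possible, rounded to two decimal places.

475.11

Take in order of value per unit:
- #5 (112/3 per unit): all 3 → value 112, running total 112.00
- #2 (129/11 per unit): all 11 → value 129, running total 241.00
- #1 (148/20 per unit): all 20 → value 148, running total 389.00
- #3 (70/26 per unit): all 26 → value 70, running total 459.00
- #4 (51/19 per unit): 6 of 19 → value 6×51/19 = 16.1053, running total 475.11
Total 475.11.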